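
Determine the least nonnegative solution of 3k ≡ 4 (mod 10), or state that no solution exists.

8

gcd(10, 3):
  10 = 3*3 + 1
  3 = 3*1
so gcd(10, 3) = 1.
1 divides 4, so solutions exist.
Back-substitute for Bézout coefficients:
  1 = 10 - 3*3
  ... = 3*(-3) + 10*(1)
So 3*(-3) ≡ 1 (mod 10); multiply by 4: k ≡ -12 (mod 10).
Smallest nonnegative: k = -12 mod 10 = 8.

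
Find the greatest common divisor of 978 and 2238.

gcd(2238, 978) = 6  (2238 = 2×978 + 282, 978 = 3×282 + 132, 282 = 2×132 + 18, 132 = 7×18 + 6, 18 = 3×6).

6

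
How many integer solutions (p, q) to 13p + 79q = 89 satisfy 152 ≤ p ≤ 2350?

gcd(79, 13) = 1.
By Bézout, 13·(-6) + 79·(1) = 1.
Particular solution: (19, -2).
General solution: p = 19 + 79t, q = -2 - 13t for integer t.
152 ≤ 19 + 79t ≤ 2350 gives t ∈ [2, 29], which is 28 values.

28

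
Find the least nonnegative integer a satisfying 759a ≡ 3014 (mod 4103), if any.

gcd(4103, 759) = 11  (4103 = 5×759 + 308, 759 = 2×308 + 143, 308 = 2×143 + 22, 143 = 6×22 + 11, 22 = 2×11).
11 divides 3014, so solutions exist.
Back-substituting, 759×(173) + 4103×(-32) = 11.
So 759×(173) ≡ 11 (mod 4103); multiply by 274: a ≡ 47402 (mod 373).
Smallest nonnegative: a = 47402 mod 373 = 31.

31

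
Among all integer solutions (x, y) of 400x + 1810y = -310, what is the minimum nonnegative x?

gcd(1810, 400) = 10  (1810 = 4·400 + 210, 400 = 1·210 + 190, 210 = 1·190 + 20, 190 = 9·20 + 10, 20 = 2·10).
10 divides -310, so solutions exist.
Back-substituting, 400·(86) + 1810·(-19) = 10.
Scale by -310/10 = -31: (x₀, y₀) = (-2666, 589).
General solution: x = -2666 + 181t, y = 589 - 40t for integer t.
x ≥ 0: smallest is -2666 mod 181 = 49 (at t = 15), with y = -11.

49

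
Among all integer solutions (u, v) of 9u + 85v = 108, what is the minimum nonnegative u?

12

gcd(85, 9) = 1  (85 = 9×9 + 4, 9 = 2×4 + 1, 4 = 4×1).
1 divides 108, so solutions exist.
Back-substituting, 9×(19) + 85×(-2) = 1.
Scale by 108/1 = 108: (u₀, v₀) = (2052, -216).
General solution: u = 2052 + 85t, v = -216 - 9t for integer t.
u ≥ 0: smallest is 2052 mod 85 = 12 (at t = -24), with v = 0.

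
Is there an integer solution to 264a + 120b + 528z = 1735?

no

gcd(264, 120) = 24.
gcd(24, 528) = 24.
24 does not divide 1735 (remainder 7), so no integer solutions.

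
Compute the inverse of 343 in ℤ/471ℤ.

379

gcd(471, 343) = 1.
By Bézout, 343·(-92) + 471·(67) = 1.
So 343·-92 ≡ 1 (mod 471), and -92 mod 471 = 379.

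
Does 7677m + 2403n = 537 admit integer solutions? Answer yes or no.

gcd(7677, 2403):
  7677 = 3·2403 + 468
  2403 = 5·468 + 63
  468 = 7·63 + 27
  63 = 2·27 + 9
  27 = 3·9
so gcd(7677, 2403) = 9.
9 does not divide 537 (remainder 6), so no integer solutions.

no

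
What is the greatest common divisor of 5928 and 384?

gcd(5928, 384):
  5928 = 15×384 + 168
  384 = 2×168 + 48
  168 = 3×48 + 24
  48 = 2×24
so gcd(5928, 384) = 24.

24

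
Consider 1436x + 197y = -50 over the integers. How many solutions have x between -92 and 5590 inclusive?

29

gcd(1436, 197):
  1436 = 7×197 + 57
  197 = 3×57 + 26
  57 = 2×26 + 5
  26 = 5×5 + 1
  5 = 5×1
so gcd(1436, 197) = 1.
Back-substitute for Bézout coefficients:
  1 = 26 - 5×5
  ... = 1436×(-38) + 197×(277)
Scale by -50: particular solution (1900, -13850); reduce x mod 197: (127, -926).
General solution: x = 127 + 197t, y = -926 - 1436t for integer t.
-92 ≤ 127 + 197t ≤ 5590 gives t ∈ [-1, 27], which is 29 values.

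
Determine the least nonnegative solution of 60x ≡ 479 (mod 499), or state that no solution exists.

gcd(499, 60) = 1.
1 divides 479, so solutions exist.
By Bézout, 60×(-158) + 499×(19) = 1.
So 60×(-158) ≡ 1 (mod 499); multiply by 479: x ≡ -75682 (mod 499).
Smallest nonnegative: x = -75682 mod 499 = 166.

166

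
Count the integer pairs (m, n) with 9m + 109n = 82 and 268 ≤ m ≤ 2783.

gcd(109, 9):
  109 = 12×9 + 1
  9 = 9×1
so gcd(109, 9) = 1.
Back-substitute for Bézout coefficients:
  1 = 109 - 12×9
  ... = 9×(-12) + 109×(1)
Scale by 82: particular solution (-984, 82); reduce m mod 109: (106, -8).
General solution: m = 106 + 109t, n = -8 - 9t for integer t.
268 ≤ 106 + 109t ≤ 2783 gives t ∈ [2, 24], which is 23 values.

23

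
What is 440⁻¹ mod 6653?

1255

gcd(6653, 440):
  6653 = 15·440 + 53
  440 = 8·53 + 16
  53 = 3·16 + 5
  16 = 3·5 + 1
  5 = 5·1
so gcd(6653, 440) = 1.
Back-substitute for Bézout coefficients:
  1 = 16 - 3·5
  ... = 440·(1255) + 6653·(-83)
So 440·1255 ≡ 1 (mod 6653), and 1255 mod 6653 = 1255.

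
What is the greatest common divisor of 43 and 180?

gcd(180, 43) = 1  (180 = 4×43 + 8, 43 = 5×8 + 3, 8 = 2×3 + 2, 3 = 1×2 + 1, 2 = 2×1).

1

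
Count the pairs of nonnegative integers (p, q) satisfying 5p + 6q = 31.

gcd(6, 5) = 1.
By Bézout, 5·(-1) + 6·(1) = 1.
One solution: (5, 1).
General: p = 5 + 6t, q = 1 - 5t.
p ≥ 0 ⇒ t ≥ 0; q ≥ 0 ⇒ t ≤ 0. So t ∈ [0, 0]: 1 solution.

1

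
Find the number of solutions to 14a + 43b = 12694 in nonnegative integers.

21

gcd(43, 14) = 1  (43 = 3×14 + 1, 14 = 14×1).
Back-substituting, 14×(-3) + 43×(1) = 1.
Scale by 12694: one solution is (-38082, 12694). Reduce a mod 43: (16, 290).
General: a = 16 + 43t, b = 290 - 14t.
a ≥ 0 ⇒ t ≥ 0; b ≥ 0 ⇒ t ≤ 20. So t ∈ [0, 20]: 21 solutions.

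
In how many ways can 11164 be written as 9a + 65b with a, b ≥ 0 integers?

19

gcd(65, 9):
  65 = 7×9 + 2
  9 = 4×2 + 1
  2 = 2×1
so gcd(65, 9) = 1.
Back-substitute for Bézout coefficients:
  1 = 9 - 4×2
  ... = 9×(29) + 65×(-4)
Scale by 11164: one solution is (323756, -44656). Reduce a mod 65: (56, 164).
General: a = 56 + 65t, b = 164 - 9t.
a ≥ 0 ⇒ t ≥ 0; b ≥ 0 ⇒ t ≤ 18. So t ∈ [0, 18]: 19 solutions.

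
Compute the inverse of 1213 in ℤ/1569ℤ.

gcd(1569, 1213):
  1569 = 1×1213 + 356
  1213 = 3×356 + 145
  356 = 2×145 + 66
  145 = 2×66 + 13
  66 = 5×13 + 1
  13 = 13×1
so gcd(1569, 1213) = 1.
Back-substitute for Bézout coefficients:
  1 = 66 - 5×13
  ... = 1213×(-119) + 1569×(92)
So 1213×-119 ≡ 1 (mod 1569), and -119 mod 1569 = 1450.

1450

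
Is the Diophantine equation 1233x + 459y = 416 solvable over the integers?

gcd(1233, 459):
  1233 = 2·459 + 315
  459 = 1·315 + 144
  315 = 2·144 + 27
  144 = 5·27 + 9
  27 = 3·9
so gcd(1233, 459) = 9.
9 does not divide 416 (remainder 2), so no integer solutions.

no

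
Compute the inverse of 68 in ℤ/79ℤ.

gcd(79, 68) = 1  (79 = 1·68 + 11, 68 = 6·11 + 2, 11 = 5·2 + 1, 2 = 2·1).
Back-substituting, 68·(-36) + 79·(31) = 1.
So 68·-36 ≡ 1 (mod 79), and -36 mod 79 = 43.

43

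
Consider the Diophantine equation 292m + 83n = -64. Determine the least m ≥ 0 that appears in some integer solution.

68

gcd(292, 83):
  292 = 3·83 + 43
  83 = 1·43 + 40
  43 = 1·40 + 3
  40 = 13·3 + 1
  3 = 3·1
so gcd(292, 83) = 1.
1 divides -64, so solutions exist.
Back-substitute for Bézout coefficients:
  1 = 40 - 13·3
  ... = 292·(-27) + 83·(95)
Scale by -64/1 = -64: (m₀, n₀) = (1728, -6080).
General solution: m = 1728 + 83t, n = -6080 - 292t for integer t.
m ≥ 0: smallest is 1728 mod 83 = 68 (at t = -20), with n = -240.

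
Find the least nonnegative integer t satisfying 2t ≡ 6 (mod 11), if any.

3

gcd(11, 2) = 1  (11 = 5·2 + 1, 2 = 2·1).
1 divides 6, so solutions exist.
Back-substituting, 2·(-5) + 11·(1) = 1.
So 2·(-5) ≡ 1 (mod 11); multiply by 6: t ≡ -30 (mod 11).
Smallest nonnegative: t = -30 mod 11 = 3.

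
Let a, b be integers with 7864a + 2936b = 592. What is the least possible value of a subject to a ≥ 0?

130

gcd(7864, 2936) = 8.
8 divides 592, so solutions exist.
By Bézout, 7864*(-28) + 2936*(75) = 8.
Scale by 592/8 = 74: (a₀, b₀) = (-2072, 5550).
General solution: a = -2072 + 367t, b = 5550 - 983t for integer t.
a ≥ 0: smallest is -2072 mod 367 = 130 (at t = 6), with b = -348.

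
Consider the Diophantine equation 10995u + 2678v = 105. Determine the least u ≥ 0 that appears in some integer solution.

gcd(10995, 2678):
  10995 = 4×2678 + 283
  2678 = 9×283 + 131
  283 = 2×131 + 21
  131 = 6×21 + 5
  21 = 4×5 + 1
  5 = 5×1
so gcd(10995, 2678) = 1.
1 divides 105, so solutions exist.
Back-substitute for Bézout coefficients:
  1 = 21 - 4×5
  ... = 10995×(511) + 2678×(-2098)
Scale by 105/1 = 105: (u₀, v₀) = (53655, -220290).
General solution: u = 53655 + 2678t, v = -220290 - 10995t for integer t.
u ≥ 0: smallest is 53655 mod 2678 = 95 (at t = -20), with v = -390.

95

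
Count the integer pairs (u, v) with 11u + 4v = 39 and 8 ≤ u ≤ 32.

gcd(11, 4) = 1  (11 = 2×4 + 3, 4 = 1×3 + 1, 3 = 3×1).
Back-substituting, 11×(-1) + 4×(3) = 1.
Scale by 39: particular solution (-39, 117); reduce u mod 4: (1, 7).
General solution: u = 1 + 4t, v = 7 - 11t for integer t.
8 ≤ 1 + 4t ≤ 32 gives t ∈ [2, 7], which is 6 values.

6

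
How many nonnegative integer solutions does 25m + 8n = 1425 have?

gcd(25, 8):
  25 = 3*8 + 1
  8 = 8*1
so gcd(25, 8) = 1.
Back-substitute for Bézout coefficients:
  1 = 25 - 3*8
  ... = 25*(1) + 8*(-3)
Scale by 1425: one solution is (1425, -4275). Reduce m mod 8: (1, 175).
General: m = 1 + 8t, n = 175 - 25t.
m ≥ 0 ⇒ t ≥ 0; n ≥ 0 ⇒ t ≤ 7. So t ∈ [0, 7]: 8 solutions.

8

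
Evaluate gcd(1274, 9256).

26

gcd(9256, 1274):
  9256 = 7·1274 + 338
  1274 = 3·338 + 260
  338 = 1·260 + 78
  260 = 3·78 + 26
  78 = 3·26
so gcd(9256, 1274) = 26.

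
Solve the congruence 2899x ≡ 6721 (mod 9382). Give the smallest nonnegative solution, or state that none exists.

5093

gcd(9382, 2899):
  9382 = 3*2899 + 685
  2899 = 4*685 + 159
  685 = 4*159 + 49
  159 = 3*49 + 12
  49 = 4*12 + 1
  12 = 12*1
so gcd(9382, 2899) = 1.
1 divides 6721, so solutions exist.
Back-substitute for Bézout coefficients:
  1 = 49 - 4*12
  ... = 2899*(-767) + 9382*(237)
So 2899*(-767) ≡ 1 (mod 9382); multiply by 6721: x ≡ -5155007 (mod 9382).
Smallest nonnegative: x = -5155007 mod 9382 = 5093.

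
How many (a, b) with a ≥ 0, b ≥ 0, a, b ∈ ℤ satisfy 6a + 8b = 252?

gcd(8, 6):
  8 = 1*6 + 2
  6 = 3*2
so gcd(8, 6) = 2.
Back-substitute for Bézout coefficients:
  2 = 8 - 1*6
  ... = 6*(-1) + 8*(1)
Scale by 126: one solution is (-126, 126). Reduce a mod 4: (2, 30).
General: a = 2 + 4t, b = 30 - 3t.
a ≥ 0 ⇒ t ≥ 0; b ≥ 0 ⇒ t ≤ 10. So t ∈ [0, 10]: 11 solutions.

11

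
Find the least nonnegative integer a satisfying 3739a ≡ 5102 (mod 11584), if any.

gcd(11584, 3739) = 1  (11584 = 3·3739 + 367, 3739 = 10·367 + 69, 367 = 5·69 + 22, 69 = 3·22 + 3, 22 = 7·3 + 1, 3 = 3·1).
1 divides 5102, so solutions exist.
Back-substituting, 3739·(-3693) + 11584·(1192) = 1.
So 3739·(-3693) ≡ 1 (mod 11584); multiply by 5102: a ≡ -18841686 (mod 11584).
Smallest nonnegative: a = -18841686 mod 11584 = 5482.

5482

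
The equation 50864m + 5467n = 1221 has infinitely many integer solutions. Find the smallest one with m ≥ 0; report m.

gcd(50864, 5467):
  50864 = 9×5467 + 1661
  5467 = 3×1661 + 484
  1661 = 3×484 + 209
  484 = 2×209 + 66
  209 = 3×66 + 11
  66 = 6×11
so gcd(50864, 5467) = 11.
11 divides 1221, so solutions exist.
Back-substitute for Bézout coefficients:
  11 = 209 - 3×66
  ... = 50864×(79) + 5467×(-735)
Scale by 1221/11 = 111: (m₀, n₀) = (8769, -81585).
General solution: m = 8769 + 497t, n = -81585 - 4624t for integer t.
m ≥ 0: smallest is 8769 mod 497 = 320 (at t = -17), with n = -2977.

320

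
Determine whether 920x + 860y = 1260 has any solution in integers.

gcd(920, 860) = 20  (920 = 1·860 + 60, 860 = 14·60 + 20, 60 = 3·20).
20 divides 1260, so integer solutions exist.

yes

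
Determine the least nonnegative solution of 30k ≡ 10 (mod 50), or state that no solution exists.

2

gcd(50, 30):
  50 = 1·30 + 20
  30 = 1·20 + 10
  20 = 2·10
so gcd(50, 30) = 10.
10 divides 10, so solutions exist.
Back-substitute for Bézout coefficients:
  10 = 30 - 1·20
  ... = 30·(2) + 50·(-1)
So 30·(2) ≡ 10 (mod 50); multiply by 1: k ≡ 2 (mod 5).
Smallest nonnegative: k = 2 mod 5 = 2.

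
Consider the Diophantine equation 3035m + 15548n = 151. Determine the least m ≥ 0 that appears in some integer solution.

gcd(15548, 3035) = 1  (15548 = 5*3035 + 373, 3035 = 8*373 + 51, 373 = 7*51 + 16, 51 = 3*16 + 3, 16 = 5*3 + 1, 3 = 3*1).
1 divides 151, so solutions exist.
Back-substituting, 3035*(-4877) + 15548*(952) = 1.
Scale by 151/1 = 151: (m₀, n₀) = (-736427, 143752).
General solution: m = -736427 + 15548t, n = 143752 - 3035t for integer t.
m ≥ 0: smallest is -736427 mod 15548 = 9877 (at t = 48), with n = -1928.

9877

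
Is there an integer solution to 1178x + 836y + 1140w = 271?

gcd(1178, 836):
  1178 = 1×836 + 342
  836 = 2×342 + 152
  342 = 2×152 + 38
  152 = 4×38
so gcd(1178, 836) = 38.
gcd(38, 1140) = 38.
38 does not divide 271 (remainder 5), so no integer solutions.

no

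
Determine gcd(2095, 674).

1

gcd(2095, 674) = 1  (2095 = 3*674 + 73, 674 = 9*73 + 17, 73 = 4*17 + 5, 17 = 3*5 + 2, 5 = 2*2 + 1, 2 = 2*1).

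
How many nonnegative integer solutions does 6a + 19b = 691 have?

gcd(19, 6):
  19 = 3×6 + 1
  6 = 6×1
so gcd(19, 6) = 1.
Back-substitute for Bézout coefficients:
  1 = 19 - 3×6
  ... = 6×(-3) + 19×(1)
Scale by 691: one solution is (-2073, 691). Reduce a mod 19: (17, 31).
General: a = 17 + 19t, b = 31 - 6t.
a ≥ 0 ⇒ t ≥ 0; b ≥ 0 ⇒ t ≤ 5. So t ∈ [0, 5]: 6 solutions.

6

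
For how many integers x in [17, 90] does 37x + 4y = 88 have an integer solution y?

18

gcd(37, 4) = 1  (37 = 9*4 + 1, 4 = 4*1).
Back-substituting, 37*(1) + 4*(-9) = 1.
Scale by 88: particular solution (88, -792); reduce x mod 4: (0, 22).
General solution: x = 0 + 4t, y = 22 - 37t for integer t.
17 ≤ 0 + 4t ≤ 90 gives t ∈ [5, 22], which is 18 values.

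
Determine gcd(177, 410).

1

gcd(410, 177) = 1  (410 = 2×177 + 56, 177 = 3×56 + 9, 56 = 6×9 + 2, 9 = 4×2 + 1, 2 = 2×1).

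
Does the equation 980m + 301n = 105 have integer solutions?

yes

gcd(980, 301):
  980 = 3·301 + 77
  301 = 3·77 + 70
  77 = 1·70 + 7
  70 = 10·7
so gcd(980, 301) = 7.
7 divides 105, so integer solutions exist.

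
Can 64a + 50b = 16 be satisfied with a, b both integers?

gcd(64, 50):
  64 = 1·50 + 14
  50 = 3·14 + 8
  14 = 1·8 + 6
  8 = 1·6 + 2
  6 = 3·2
so gcd(64, 50) = 2.
2 divides 16, so integer solutions exist.

yes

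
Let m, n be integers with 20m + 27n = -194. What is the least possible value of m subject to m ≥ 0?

20

gcd(27, 20):
  27 = 1×20 + 7
  20 = 2×7 + 6
  7 = 1×6 + 1
  6 = 6×1
so gcd(27, 20) = 1.
1 divides -194, so solutions exist.
Back-substitute for Bézout coefficients:
  1 = 7 - 1×6
  ... = 20×(-4) + 27×(3)
Scale by -194/1 = -194: (m₀, n₀) = (776, -582).
General solution: m = 776 + 27t, n = -582 - 20t for integer t.
m ≥ 0: smallest is 776 mod 27 = 20 (at t = -28), with n = -22.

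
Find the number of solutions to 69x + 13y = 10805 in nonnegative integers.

12

gcd(69, 13) = 1  (69 = 5×13 + 4, 13 = 3×4 + 1, 4 = 4×1).
Back-substituting, 69×(-3) + 13×(16) = 1.
Scale by 10805: one solution is (-32415, 172880). Reduce x mod 13: (7, 794).
General: x = 7 + 13t, y = 794 - 69t.
x ≥ 0 ⇒ t ≥ 0; y ≥ 0 ⇒ t ≤ 11. So t ∈ [0, 11]: 12 solutions.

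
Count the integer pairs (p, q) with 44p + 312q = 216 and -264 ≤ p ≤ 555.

gcd(312, 44) = 4  (312 = 7·44 + 4, 44 = 11·4).
Back-substituting, 44·(-7) + 312·(1) = 4.
Scale by 54: particular solution (-378, 54); reduce p mod 78: (12, -1).
General solution: p = 12 + 78t, q = -1 - 11t for integer t.
-264 ≤ 12 + 78t ≤ 555 gives t ∈ [-3, 6], which is 10 values.

10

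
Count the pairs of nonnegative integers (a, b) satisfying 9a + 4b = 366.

gcd(9, 4) = 1  (9 = 2×4 + 1, 4 = 4×1).
Back-substituting, 9×(1) + 4×(-2) = 1.
Scale by 366: one solution is (366, -732). Reduce a mod 4: (2, 87).
General: a = 2 + 4t, b = 87 - 9t.
a ≥ 0 ⇒ t ≥ 0; b ≥ 0 ⇒ t ≤ 9. So t ∈ [0, 9]: 10 solutions.

10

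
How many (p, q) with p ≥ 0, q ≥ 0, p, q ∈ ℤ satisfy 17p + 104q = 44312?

25

gcd(104, 17):
  104 = 6·17 + 2
  17 = 8·2 + 1
  2 = 2·1
so gcd(104, 17) = 1.
Back-substitute for Bézout coefficients:
  1 = 17 - 8·2
  ... = 17·(49) + 104·(-8)
Scale by 44312: one solution is (2171288, -354496). Reduce p mod 104: (80, 413).
General: p = 80 + 104t, q = 413 - 17t.
p ≥ 0 ⇒ t ≥ 0; q ≥ 0 ⇒ t ≤ 24. So t ∈ [0, 24]: 25 solutions.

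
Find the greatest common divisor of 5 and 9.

1

gcd(9, 5):
  9 = 1·5 + 4
  5 = 1·4 + 1
  4 = 4·1
so gcd(9, 5) = 1.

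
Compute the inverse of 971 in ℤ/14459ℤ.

11049

gcd(14459, 971):
  14459 = 14·971 + 865
  971 = 1·865 + 106
  865 = 8·106 + 17
  106 = 6·17 + 4
  17 = 4·4 + 1
  4 = 4·1
so gcd(14459, 971) = 1.
Back-substitute for Bézout coefficients:
  1 = 17 - 4·4
  ... = 971·(-3410) + 14459·(229)
So 971·-3410 ≡ 1 (mod 14459), and -3410 mod 14459 = 11049.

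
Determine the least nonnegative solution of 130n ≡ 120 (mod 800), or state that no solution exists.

gcd(800, 130):
  800 = 6×130 + 20
  130 = 6×20 + 10
  20 = 2×10
so gcd(800, 130) = 10.
10 divides 120, so solutions exist.
Back-substitute for Bézout coefficients:
  10 = 130 - 6×20
  ... = 130×(37) + 800×(-6)
So 130×(37) ≡ 10 (mod 800); multiply by 12: n ≡ 444 (mod 80).
Smallest nonnegative: n = 444 mod 80 = 44.

44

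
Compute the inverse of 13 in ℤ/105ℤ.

gcd(105, 13):
  105 = 8·13 + 1
  13 = 13·1
so gcd(105, 13) = 1.
Back-substitute for Bézout coefficients:
  1 = 105 - 8·13
  ... = 13·(-8) + 105·(1)
So 13·-8 ≡ 1 (mod 105), and -8 mod 105 = 97.

97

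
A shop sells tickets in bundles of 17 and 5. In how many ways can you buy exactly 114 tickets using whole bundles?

1

Need nonnegative integers with 17j + 5k = 114.
gcd(17, 5) = 1, and 17·(-2) + 5·(7) = 1.
So (j₀, k₀) = (-228, 798); general j = -228 + 5t, k = 798 - 17t.
j ≥ 0 ⇒ t ≥ 46; k ≥ 0 ⇒ t ≤ 46. That's 1 value of t.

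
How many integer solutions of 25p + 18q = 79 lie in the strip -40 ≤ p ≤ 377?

gcd(25, 18) = 1  (25 = 1*18 + 7, 18 = 2*7 + 4, 7 = 1*4 + 3, 4 = 1*3 + 1, 3 = 3*1).
Back-substituting, 25*(-5) + 18*(7) = 1.
Scale by 79: particular solution (-395, 553); reduce p mod 18: (1, 3).
General solution: p = 1 + 18t, q = 3 - 25t for integer t.
-40 ≤ 1 + 18t ≤ 377 gives t ∈ [-2, 20], which is 23 values.

23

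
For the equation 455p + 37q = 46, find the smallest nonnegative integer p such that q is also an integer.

gcd(455, 37):
  455 = 12×37 + 11
  37 = 3×11 + 4
  11 = 2×4 + 3
  4 = 1×3 + 1
  3 = 3×1
so gcd(455, 37) = 1.
1 divides 46, so solutions exist.
Back-substitute for Bézout coefficients:
  1 = 4 - 1×3
  ... = 455×(-10) + 37×(123)
Scale by 46/1 = 46: (p₀, q₀) = (-460, 5658).
General solution: p = -460 + 37t, q = 5658 - 455t for integer t.
p ≥ 0: smallest is -460 mod 37 = 21 (at t = 13), with q = -257.

21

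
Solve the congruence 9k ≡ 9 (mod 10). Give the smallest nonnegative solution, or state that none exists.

gcd(10, 9) = 1  (10 = 1*9 + 1, 9 = 9*1).
1 divides 9, so solutions exist.
Back-substituting, 9*(-1) + 10*(1) = 1.
So 9*(-1) ≡ 1 (mod 10); multiply by 9: k ≡ -9 (mod 10).
Smallest nonnegative: k = -9 mod 10 = 1.

1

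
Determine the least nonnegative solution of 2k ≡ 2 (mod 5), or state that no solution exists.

1

gcd(5, 2):
  5 = 2*2 + 1
  2 = 2*1
so gcd(5, 2) = 1.
1 divides 2, so solutions exist.
Back-substitute for Bézout coefficients:
  1 = 5 - 2*2
  ... = 2*(-2) + 5*(1)
So 2*(-2) ≡ 1 (mod 5); multiply by 2: k ≡ -4 (mod 5).
Smallest nonnegative: k = -4 mod 5 = 1.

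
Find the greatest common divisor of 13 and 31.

gcd(31, 13):
  31 = 2×13 + 5
  13 = 2×5 + 3
  5 = 1×3 + 2
  3 = 1×2 + 1
  2 = 2×1
so gcd(31, 13) = 1.

1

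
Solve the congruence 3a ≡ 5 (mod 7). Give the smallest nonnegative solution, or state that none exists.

gcd(7, 3):
  7 = 2·3 + 1
  3 = 3·1
so gcd(7, 3) = 1.
1 divides 5, so solutions exist.
Back-substitute for Bézout coefficients:
  1 = 7 - 2·3
  ... = 3·(-2) + 7·(1)
So 3·(-2) ≡ 1 (mod 7); multiply by 5: a ≡ -10 (mod 7).
Smallest nonnegative: a = -10 mod 7 = 4.

4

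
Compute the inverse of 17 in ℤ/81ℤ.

62

gcd(81, 17) = 1.
By Bézout, 17×(-19) + 81×(4) = 1.
So 17×-19 ≡ 1 (mod 81), and -19 mod 81 = 62.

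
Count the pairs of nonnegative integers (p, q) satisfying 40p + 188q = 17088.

gcd(188, 40) = 4.
By Bézout, 40·(-14) + 188·(3) = 4.
One solution: (23, 86).
General: p = 23 + 47t, q = 86 - 10t.
p ≥ 0 ⇒ t ≥ 0; q ≥ 0 ⇒ t ≤ 8. So t ∈ [0, 8]: 9 solutions.

9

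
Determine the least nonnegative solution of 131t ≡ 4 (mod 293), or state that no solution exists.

47

gcd(293, 131) = 1.
1 divides 4, so solutions exist.
By Bézout, 131*(85) + 293*(-38) = 1.
So 131*(85) ≡ 1 (mod 293); multiply by 4: t ≡ 340 (mod 293).
Smallest nonnegative: t = 340 mod 293 = 47.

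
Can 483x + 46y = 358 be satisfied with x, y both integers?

gcd(483, 46) = 23.
23 does not divide 358 (remainder 13), so no integer solutions.

no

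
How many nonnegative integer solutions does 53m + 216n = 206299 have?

18

gcd(216, 53) = 1.
By Bézout, 53*(53) + 216*(-13) = 1.
One solution: (143, 920).
General: m = 143 + 216t, n = 920 - 53t.
m ≥ 0 ⇒ t ≥ 0; n ≥ 0 ⇒ t ≤ 17. So t ∈ [0, 17]: 18 solutions.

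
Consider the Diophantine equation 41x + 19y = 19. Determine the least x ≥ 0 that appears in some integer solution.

0

gcd(41, 19):
  41 = 2*19 + 3
  19 = 6*3 + 1
  3 = 3*1
so gcd(41, 19) = 1.
1 divides 19, so solutions exist.
Back-substitute for Bézout coefficients:
  1 = 19 - 6*3
  ... = 41*(-6) + 19*(13)
Scale by 19/1 = 19: (x₀, y₀) = (-114, 247).
General solution: x = -114 + 19t, y = 247 - 41t for integer t.
x ≥ 0: smallest is -114 mod 19 = 0 (at t = 6), with y = 1.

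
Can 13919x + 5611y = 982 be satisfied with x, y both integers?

gcd(13919, 5611) = 31  (13919 = 2×5611 + 2697, 5611 = 2×2697 + 217, 2697 = 12×217 + 93, 217 = 2×93 + 31, 93 = 3×31).
31 does not divide 982 (remainder 21), so no integer solutions.

no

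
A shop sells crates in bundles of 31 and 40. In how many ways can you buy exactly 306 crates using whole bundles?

1

Need nonnegative integers with 31j + 40k = 306.
gcd(31, 40) = 1, and 31·(-9) + 40·(7) = 1.
So (j₀, k₀) = (-2754, 2142); general j = -2754 + 40t, k = 2142 - 31t.
j ≥ 0 ⇒ t ≥ 69; k ≥ 0 ⇒ t ≤ 69. That's 1 value of t.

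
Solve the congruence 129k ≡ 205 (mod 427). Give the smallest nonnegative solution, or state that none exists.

38

gcd(427, 129) = 1.
1 divides 205, so solutions exist.
By Bézout, 129·(96) + 427·(-29) = 1.
So 129·(96) ≡ 1 (mod 427); multiply by 205: k ≡ 19680 (mod 427).
Smallest nonnegative: k = 19680 mod 427 = 38.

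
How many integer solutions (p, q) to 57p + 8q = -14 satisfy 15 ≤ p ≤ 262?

gcd(57, 8) = 1  (57 = 7*8 + 1, 8 = 8*1).
Back-substituting, 57*(1) + 8*(-7) = 1.
Scale by -14: particular solution (-14, 98); reduce p mod 8: (2, -16).
General solution: p = 2 + 8t, q = -16 - 57t for integer t.
15 ≤ 2 + 8t ≤ 262 gives t ∈ [2, 32], which is 31 values.

31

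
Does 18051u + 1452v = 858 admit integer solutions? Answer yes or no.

yes

gcd(18051, 1452) = 33  (18051 = 12·1452 + 627, 1452 = 2·627 + 198, 627 = 3·198 + 33, 198 = 6·33).
33 divides 858, so integer solutions exist.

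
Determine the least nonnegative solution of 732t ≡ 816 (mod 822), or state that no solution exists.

64

gcd(822, 732) = 6.
6 divides 816, so solutions exist.
By Bézout, 732×(-64) + 822×(57) = 6.
So 732×(-64) ≡ 6 (mod 822); multiply by 136: t ≡ -8704 (mod 137).
Smallest nonnegative: t = -8704 mod 137 = 64.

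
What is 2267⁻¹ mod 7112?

6243

gcd(7112, 2267):
  7112 = 3*2267 + 311
  2267 = 7*311 + 90
  311 = 3*90 + 41
  90 = 2*41 + 8
  41 = 5*8 + 1
  8 = 8*1
so gcd(7112, 2267) = 1.
Back-substitute for Bézout coefficients:
  1 = 41 - 5*8
  ... = 2267*(-869) + 7112*(277)
So 2267*-869 ≡ 1 (mod 7112), and -869 mod 7112 = 6243.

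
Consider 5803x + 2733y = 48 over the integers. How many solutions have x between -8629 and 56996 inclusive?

24

gcd(5803, 2733) = 1  (5803 = 2·2733 + 337, 2733 = 8·337 + 37, 337 = 9·37 + 4, 37 = 9·4 + 1, 4 = 4·1).
Back-substituting, 5803·(-665) + 2733·(1412) = 1.
Scale by 48: particular solution (-31920, 67776); reduce x mod 2733: (876, -1860).
General solution: x = 876 + 2733t, y = -1860 - 5803t for integer t.
-8629 ≤ 876 + 2733t ≤ 56996 gives t ∈ [-3, 20], which is 24 values.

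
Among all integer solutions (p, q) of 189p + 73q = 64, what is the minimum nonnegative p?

gcd(189, 73) = 1.
1 divides 64, so solutions exist.
By Bézout, 189·(17) + 73·(-44) = 1.
Scale by 64/1 = 64: (p₀, q₀) = (1088, -2816).
General solution: p = 1088 + 73t, q = -2816 - 189t for integer t.
p ≥ 0: smallest is 1088 mod 73 = 66 (at t = -14), with q = -170.

66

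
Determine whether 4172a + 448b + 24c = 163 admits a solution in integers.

gcd(4172, 448) = 28  (4172 = 9×448 + 140, 448 = 3×140 + 28, 140 = 5×28).
gcd(28, 24) = 4.
4 does not divide 163 (remainder 3), so no integer solutions.

no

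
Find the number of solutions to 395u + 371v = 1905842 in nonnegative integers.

13

gcd(395, 371) = 1  (395 = 1·371 + 24, 371 = 15·24 + 11, 24 = 2·11 + 2, 11 = 5·2 + 1, 2 = 2·1).
Back-substituting, 395·(-170) + 371·(181) = 1.
Scale by 1905842: one solution is (-323993140, 344957402). Reduce u mod 371: (47, 5087).
General: u = 47 + 371t, v = 5087 - 395t.
u ≥ 0 ⇒ t ≥ 0; v ≥ 0 ⇒ t ≤ 12. So t ∈ [0, 12]: 13 solutions.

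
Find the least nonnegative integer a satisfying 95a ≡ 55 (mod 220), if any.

33

gcd(220, 95) = 5  (220 = 2×95 + 30, 95 = 3×30 + 5, 30 = 6×5).
5 divides 55, so solutions exist.
Back-substituting, 95×(7) + 220×(-3) = 5.
So 95×(7) ≡ 5 (mod 220); multiply by 11: a ≡ 77 (mod 44).
Smallest nonnegative: a = 77 mod 44 = 33.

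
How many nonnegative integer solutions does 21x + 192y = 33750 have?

25

gcd(192, 21) = 3.
By Bézout, 21×(-9) + 192×(1) = 3.
One solution: (62, 169).
General: x = 62 + 64t, y = 169 - 7t.
x ≥ 0 ⇒ t ≥ 0; y ≥ 0 ⇒ t ≤ 24. So t ∈ [0, 24]: 25 solutions.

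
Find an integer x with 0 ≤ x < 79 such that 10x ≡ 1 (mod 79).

8

gcd(79, 10) = 1.
By Bézout, 10·(8) + 79·(-1) = 1.
So 10·8 ≡ 1 (mod 79), and 8 mod 79 = 8.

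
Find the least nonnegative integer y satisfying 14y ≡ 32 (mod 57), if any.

43

gcd(57, 14):
  57 = 4·14 + 1
  14 = 14·1
so gcd(57, 14) = 1.
1 divides 32, so solutions exist.
Back-substitute for Bézout coefficients:
  1 = 57 - 4·14
  ... = 14·(-4) + 57·(1)
So 14·(-4) ≡ 1 (mod 57); multiply by 32: y ≡ -128 (mod 57).
Smallest nonnegative: y = -128 mod 57 = 43.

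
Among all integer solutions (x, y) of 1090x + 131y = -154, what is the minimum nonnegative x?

gcd(1090, 131) = 1.
1 divides -154, so solutions exist.
By Bézout, 1090*(-53) + 131*(441) = 1.
Scale by -154/1 = -154: (x₀, y₀) = (8162, -67914).
General solution: x = 8162 + 131t, y = -67914 - 1090t for integer t.
x ≥ 0: smallest is 8162 mod 131 = 40 (at t = -62), with y = -334.

40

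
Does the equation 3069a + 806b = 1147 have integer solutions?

gcd(3069, 806):
  3069 = 3×806 + 651
  806 = 1×651 + 155
  651 = 4×155 + 31
  155 = 5×31
so gcd(3069, 806) = 31.
31 divides 1147, so integer solutions exist.

yes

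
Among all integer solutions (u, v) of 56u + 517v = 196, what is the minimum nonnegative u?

262

gcd(517, 56) = 1.
1 divides 196, so solutions exist.
By Bézout, 56*(-120) + 517*(13) = 1.
Scale by 196/1 = 196: (u₀, v₀) = (-23520, 2548).
General solution: u = -23520 + 517t, v = 2548 - 56t for integer t.
u ≥ 0: smallest is -23520 mod 517 = 262 (at t = 46), with v = -28.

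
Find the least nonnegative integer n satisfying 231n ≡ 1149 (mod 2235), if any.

34

gcd(2235, 231):
  2235 = 9·231 + 156
  231 = 1·156 + 75
  156 = 2·75 + 6
  75 = 12·6 + 3
  6 = 2·3
so gcd(2235, 231) = 3.
3 divides 1149, so solutions exist.
Back-substitute for Bézout coefficients:
  3 = 75 - 12·6
  ... = 231·(358) + 2235·(-37)
So 231·(358) ≡ 3 (mod 2235); multiply by 383: n ≡ 137114 (mod 745).
Smallest nonnegative: n = 137114 mod 745 = 34.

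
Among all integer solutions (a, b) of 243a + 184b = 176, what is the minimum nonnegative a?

gcd(243, 184) = 1  (243 = 1×184 + 59, 184 = 3×59 + 7, 59 = 8×7 + 3, 7 = 2×3 + 1, 3 = 3×1).
1 divides 176, so solutions exist.
Back-substituting, 243×(-53) + 184×(70) = 1.
Scale by 176/1 = 176: (a₀, b₀) = (-9328, 12320).
General solution: a = -9328 + 184t, b = 12320 - 243t for integer t.
a ≥ 0: smallest is -9328 mod 184 = 56 (at t = 51), with b = -73.

56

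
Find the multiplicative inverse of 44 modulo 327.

275

gcd(327, 44) = 1  (327 = 7×44 + 19, 44 = 2×19 + 6, 19 = 3×6 + 1, 6 = 6×1).
Back-substituting, 44×(-52) + 327×(7) = 1.
So 44×-52 ≡ 1 (mod 327), and -52 mod 327 = 275.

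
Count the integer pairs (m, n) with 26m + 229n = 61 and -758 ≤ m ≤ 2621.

15

gcd(229, 26) = 1.
By Bézout, 26×(-44) + 229×(5) = 1.
Particular solution: (64, -7).
General solution: m = 64 + 229t, n = -7 - 26t for integer t.
-758 ≤ 64 + 229t ≤ 2621 gives t ∈ [-3, 11], which is 15 values.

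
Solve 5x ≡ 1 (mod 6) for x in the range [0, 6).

gcd(6, 5):
  6 = 1·5 + 1
  5 = 5·1
so gcd(6, 5) = 1.
Back-substitute for Bézout coefficients:
  1 = 6 - 1·5
  ... = 5·(-1) + 6·(1)
So 5·-1 ≡ 1 (mod 6), and -1 mod 6 = 5.

5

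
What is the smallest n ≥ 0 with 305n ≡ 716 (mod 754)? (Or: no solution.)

388

gcd(754, 305) = 1.
1 divides 716, so solutions exist.
By Bézout, 305×(89) + 754×(-36) = 1.
So 305×(89) ≡ 1 (mod 754); multiply by 716: n ≡ 63724 (mod 754).
Smallest nonnegative: n = 63724 mod 754 = 388.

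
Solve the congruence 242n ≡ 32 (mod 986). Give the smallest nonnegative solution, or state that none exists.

gcd(986, 242) = 2  (986 = 4*242 + 18, 242 = 13*18 + 8, 18 = 2*8 + 2, 8 = 4*2).
2 divides 32, so solutions exist.
Back-substituting, 242*(-110) + 986*(27) = 2.
So 242*(-110) ≡ 2 (mod 986); multiply by 16: n ≡ -1760 (mod 493).
Smallest nonnegative: n = -1760 mod 493 = 212.

212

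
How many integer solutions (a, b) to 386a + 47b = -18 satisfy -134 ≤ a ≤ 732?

gcd(386, 47):
  386 = 8·47 + 10
  47 = 4·10 + 7
  10 = 1·7 + 3
  7 = 2·3 + 1
  3 = 3·1
so gcd(386, 47) = 1.
Back-substitute for Bézout coefficients:
  1 = 7 - 2·3
  ... = 386·(-14) + 47·(115)
Scale by -18: particular solution (252, -2070); reduce a mod 47: (17, -140).
General solution: a = 17 + 47t, b = -140 - 386t for integer t.
-134 ≤ 17 + 47t ≤ 732 gives t ∈ [-3, 15], which is 19 values.

19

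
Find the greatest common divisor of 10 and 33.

1

gcd(33, 10):
  33 = 3×10 + 3
  10 = 3×3 + 1
  3 = 3×1
so gcd(33, 10) = 1.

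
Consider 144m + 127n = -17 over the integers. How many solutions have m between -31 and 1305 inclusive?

11

gcd(144, 127):
  144 = 1·127 + 17
  127 = 7·17 + 8
  17 = 2·8 + 1
  8 = 8·1
so gcd(144, 127) = 1.
Back-substitute for Bézout coefficients:
  1 = 17 - 2·8
  ... = 144·(15) + 127·(-17)
Scale by -17: particular solution (-255, 289); reduce m mod 127: (126, -143).
General solution: m = 126 + 127t, n = -143 - 144t for integer t.
-31 ≤ 126 + 127t ≤ 1305 gives t ∈ [-1, 9], which is 11 values.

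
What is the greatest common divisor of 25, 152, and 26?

gcd(152, 25) = 1.
gcd(1, 26) = 1.

1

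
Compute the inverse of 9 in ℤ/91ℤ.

81

gcd(91, 9) = 1  (91 = 10·9 + 1, 9 = 9·1).
Back-substituting, 9·(-10) + 91·(1) = 1.
So 9·-10 ≡ 1 (mod 91), and -10 mod 91 = 81.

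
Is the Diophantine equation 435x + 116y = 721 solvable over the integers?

gcd(435, 116) = 29.
29 does not divide 721 (remainder 25), so no integer solutions.

no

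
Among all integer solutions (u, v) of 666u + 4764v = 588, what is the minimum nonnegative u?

380

gcd(4764, 666) = 6  (4764 = 7×666 + 102, 666 = 6×102 + 54, 102 = 1×54 + 48, 54 = 1×48 + 6, 48 = 8×6).
6 divides 588, so solutions exist.
Back-substituting, 666×(93) + 4764×(-13) = 6.
Scale by 588/6 = 98: (u₀, v₀) = (9114, -1274).
General solution: u = 9114 + 794t, v = -1274 - 111t for integer t.
u ≥ 0: smallest is 9114 mod 794 = 380 (at t = -11), with v = -53.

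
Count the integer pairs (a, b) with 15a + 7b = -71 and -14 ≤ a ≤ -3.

gcd(15, 7) = 1.
By Bézout, 15·(1) + 7·(-2) = 1.
Particular solution: (6, -23).
General solution: a = 6 + 7t, b = -23 - 15t for integer t.
-14 ≤ 6 + 7t ≤ -3 gives t ∈ [-2, -2], which is 1 value.

1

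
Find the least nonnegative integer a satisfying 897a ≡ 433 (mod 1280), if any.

gcd(1280, 897) = 1.
1 divides 433, so solutions exist.
By Bézout, 897·(-127) + 1280·(89) = 1.
So 897·(-127) ≡ 1 (mod 1280); multiply by 433: a ≡ -54991 (mod 1280).
Smallest nonnegative: a = -54991 mod 1280 = 49.

49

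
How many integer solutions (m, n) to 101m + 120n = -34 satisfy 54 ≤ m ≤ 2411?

19

gcd(120, 101):
  120 = 1*101 + 19
  101 = 5*19 + 6
  19 = 3*6 + 1
  6 = 6*1
so gcd(120, 101) = 1.
Back-substitute for Bézout coefficients:
  1 = 19 - 3*6
  ... = 101*(-19) + 120*(16)
Scale by -34: particular solution (646, -544); reduce m mod 120: (46, -39).
General solution: m = 46 + 120t, n = -39 - 101t for integer t.
54 ≤ 46 + 120t ≤ 2411 gives t ∈ [1, 19], which is 19 values.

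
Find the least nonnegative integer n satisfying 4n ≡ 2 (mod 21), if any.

11

gcd(21, 4) = 1.
1 divides 2, so solutions exist.
By Bézout, 4×(-5) + 21×(1) = 1.
So 4×(-5) ≡ 1 (mod 21); multiply by 2: n ≡ -10 (mod 21).
Smallest nonnegative: n = -10 mod 21 = 11.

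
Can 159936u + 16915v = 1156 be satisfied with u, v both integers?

gcd(159936, 16915) = 17  (159936 = 9×16915 + 7701, 16915 = 2×7701 + 1513, 7701 = 5×1513 + 136, 1513 = 11×136 + 17, 136 = 8×17).
17 divides 1156, so integer solutions exist.

yes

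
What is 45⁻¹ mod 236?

21

gcd(236, 45) = 1  (236 = 5·45 + 11, 45 = 4·11 + 1, 11 = 11·1).
Back-substituting, 45·(21) + 236·(-4) = 1.
So 45·21 ≡ 1 (mod 236), and 21 mod 236 = 21.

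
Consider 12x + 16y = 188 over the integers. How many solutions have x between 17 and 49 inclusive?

gcd(16, 12):
  16 = 1*12 + 4
  12 = 3*4
so gcd(16, 12) = 4.
Back-substitute for Bézout coefficients:
  4 = 16 - 1*12
  ... = 12*(-1) + 16*(1)
Scale by 47: particular solution (-47, 47); reduce x mod 4: (1, 11).
General solution: x = 1 + 4t, y = 11 - 3t for integer t.
17 ≤ 1 + 4t ≤ 49 gives t ∈ [4, 12], which is 9 values.

9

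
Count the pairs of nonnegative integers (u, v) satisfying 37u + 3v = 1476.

gcd(37, 3):
  37 = 12·3 + 1
  3 = 3·1
so gcd(37, 3) = 1.
Back-substitute for Bézout coefficients:
  1 = 37 - 12·3
  ... = 37·(1) + 3·(-12)
Scale by 1476: one solution is (1476, -17712). Reduce u mod 3: (0, 492).
General: u = 0 + 3t, v = 492 - 37t.
u ≥ 0 ⇒ t ≥ 0; v ≥ 0 ⇒ t ≤ 13. So t ∈ [0, 13]: 14 solutions.

14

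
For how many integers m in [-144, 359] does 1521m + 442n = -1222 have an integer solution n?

gcd(1521, 442) = 13  (1521 = 3×442 + 195, 442 = 2×195 + 52, 195 = 3×52 + 39, 52 = 1×39 + 13, 39 = 3×13).
Back-substituting, 1521×(-9) + 442×(31) = 13.
Scale by -94: particular solution (846, -2914); reduce m mod 34: (30, -106).
General solution: m = 30 + 34t, n = -106 - 117t for integer t.
-144 ≤ 30 + 34t ≤ 359 gives t ∈ [-5, 9], which is 15 values.

15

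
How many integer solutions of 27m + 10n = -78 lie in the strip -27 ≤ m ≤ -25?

gcd(27, 10) = 1.
By Bézout, 27·(3) + 10·(-8) = 1.
Particular solution: (6, -24).
General solution: m = 6 + 10t, n = -24 - 27t for integer t.
-27 ≤ 6 + 10t ≤ -25 gives t ∈ [-3, -4], which is 0 values.

0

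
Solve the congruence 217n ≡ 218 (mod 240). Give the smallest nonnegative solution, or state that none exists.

74

gcd(240, 217) = 1  (240 = 1×217 + 23, 217 = 9×23 + 10, 23 = 2×10 + 3, 10 = 3×3 + 1, 3 = 3×1).
1 divides 218, so solutions exist.
Back-substituting, 217×(73) + 240×(-66) = 1.
So 217×(73) ≡ 1 (mod 240); multiply by 218: n ≡ 15914 (mod 240).
Smallest nonnegative: n = 15914 mod 240 = 74.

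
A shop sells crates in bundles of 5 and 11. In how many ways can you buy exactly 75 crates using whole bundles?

2

Need nonnegative integers with 5j + 11k = 75.
gcd(5, 11) = 1, and 5·(-2) + 11·(1) = 1.
So (j₀, k₀) = (-150, 75); general j = -150 + 11t, k = 75 - 5t.
j ≥ 0 ⇒ t ≥ 14; k ≥ 0 ⇒ t ≤ 15. That's 2 values of t.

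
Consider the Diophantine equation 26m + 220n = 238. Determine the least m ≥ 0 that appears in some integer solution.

gcd(220, 26):
  220 = 8·26 + 12
  26 = 2·12 + 2
  12 = 6·2
so gcd(220, 26) = 2.
2 divides 238, so solutions exist.
Back-substitute for Bézout coefficients:
  2 = 26 - 2·12
  ... = 26·(17) + 220·(-2)
Scale by 238/2 = 119: (m₀, n₀) = (2023, -238).
General solution: m = 2023 + 110t, n = -238 - 13t for integer t.
m ≥ 0: smallest is 2023 mod 110 = 43 (at t = -18), with n = -4.

43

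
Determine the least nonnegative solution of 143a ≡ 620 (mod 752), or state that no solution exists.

gcd(752, 143) = 1.
1 divides 620, so solutions exist.
By Bézout, 143*(-305) + 752*(58) = 1.
So 143*(-305) ≡ 1 (mod 752); multiply by 620: a ≡ -189100 (mod 752).
Smallest nonnegative: a = -189100 mod 752 = 404.

404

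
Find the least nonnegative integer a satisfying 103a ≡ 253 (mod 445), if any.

266

gcd(445, 103) = 1.
1 divides 253, so solutions exist.
By Bézout, 103·(-108) + 445·(25) = 1.
So 103·(-108) ≡ 1 (mod 445); multiply by 253: a ≡ -27324 (mod 445).
Smallest nonnegative: a = -27324 mod 445 = 266.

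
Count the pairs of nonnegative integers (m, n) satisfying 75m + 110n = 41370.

25

gcd(110, 75) = 5.
By Bézout, 75·(3) + 110·(-2) = 5.
One solution: (6, 372).
General: m = 6 + 22t, n = 372 - 15t.
m ≥ 0 ⇒ t ≥ 0; n ≥ 0 ⇒ t ≤ 24. So t ∈ [0, 24]: 25 solutions.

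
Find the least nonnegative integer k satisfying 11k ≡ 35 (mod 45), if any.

gcd(45, 11) = 1  (45 = 4·11 + 1, 11 = 11·1).
1 divides 35, so solutions exist.
Back-substituting, 11·(-4) + 45·(1) = 1.
So 11·(-4) ≡ 1 (mod 45); multiply by 35: k ≡ -140 (mod 45).
Smallest nonnegative: k = -140 mod 45 = 40.

40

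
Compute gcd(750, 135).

gcd(750, 135) = 15  (750 = 5*135 + 75, 135 = 1*75 + 60, 75 = 1*60 + 15, 60 = 4*15).

15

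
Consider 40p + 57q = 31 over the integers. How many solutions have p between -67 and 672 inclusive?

gcd(57, 40):
  57 = 1·40 + 17
  40 = 2·17 + 6
  17 = 2·6 + 5
  6 = 1·5 + 1
  5 = 5·1
so gcd(57, 40) = 1.
Back-substitute for Bézout coefficients:
  1 = 6 - 1·5
  ... = 40·(10) + 57·(-7)
Scale by 31: particular solution (310, -217); reduce p mod 57: (25, -17).
General solution: p = 25 + 57t, q = -17 - 40t for integer t.
-67 ≤ 25 + 57t ≤ 672 gives t ∈ [-1, 11], which is 13 values.

13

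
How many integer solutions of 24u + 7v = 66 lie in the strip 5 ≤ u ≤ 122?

17

gcd(24, 7) = 1  (24 = 3·7 + 3, 7 = 2·3 + 1, 3 = 3·1).
Back-substituting, 24·(-2) + 7·(7) = 1.
Scale by 66: particular solution (-132, 462); reduce u mod 7: (1, 6).
General solution: u = 1 + 7t, v = 6 - 24t for integer t.
5 ≤ 1 + 7t ≤ 122 gives t ∈ [1, 17], which is 17 values.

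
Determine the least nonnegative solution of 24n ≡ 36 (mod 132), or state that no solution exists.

gcd(132, 24):
  132 = 5*24 + 12
  24 = 2*12
so gcd(132, 24) = 12.
12 divides 36, so solutions exist.
Back-substitute for Bézout coefficients:
  12 = 132 - 5*24
  ... = 24*(-5) + 132*(1)
So 24*(-5) ≡ 12 (mod 132); multiply by 3: n ≡ -15 (mod 11).
Smallest nonnegative: n = -15 mod 11 = 7.

7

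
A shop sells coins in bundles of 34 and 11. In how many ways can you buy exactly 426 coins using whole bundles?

1

Need nonnegative integers with 34j + 11k = 426.
gcd(34, 11) = 1, and 34·(1) + 11·(-3) = 1.
So (j₀, k₀) = (426, -1278); general j = 426 + 11t, k = -1278 - 34t.
j ≥ 0 ⇒ t ≥ -38; k ≥ 0 ⇒ t ≤ -38. That's 1 value of t.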